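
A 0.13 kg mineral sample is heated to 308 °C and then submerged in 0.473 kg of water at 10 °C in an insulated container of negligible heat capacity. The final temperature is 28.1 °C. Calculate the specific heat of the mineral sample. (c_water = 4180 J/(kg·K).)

m_s c (T_s − T_f) = m_water c_water (T_f − T_0):
0.13·c·(308 − 28.1) = 0.473·4180·(28.1 − 10)
36.39 c = 35786  ⇒  c ≈ 983.5 J/(kg·K)

c ≈ 983 J/(kg·K)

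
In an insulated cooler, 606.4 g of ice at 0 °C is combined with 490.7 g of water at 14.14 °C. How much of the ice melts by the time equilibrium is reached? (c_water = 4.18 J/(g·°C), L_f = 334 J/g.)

Water can give up m c ΔT = 490.7·4.18·14.14 = 29003 J before reaching 0 °C.
To melt every bit of ice: 606.4·334 = 202538 J.
That's not enough to melt it all — equilibrium is at 0 °C with ice remaining.
Mass melted = 29003/334 ≈ 86.84 g.

m_melted ≈ 86.8 g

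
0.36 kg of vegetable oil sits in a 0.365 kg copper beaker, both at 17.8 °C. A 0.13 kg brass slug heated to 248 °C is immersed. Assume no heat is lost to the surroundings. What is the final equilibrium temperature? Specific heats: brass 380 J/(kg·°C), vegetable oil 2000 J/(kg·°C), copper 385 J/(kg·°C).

Energy conservation, ΣQ = 0:
0.13*380*(T − 248) + 0.36*2000*(T − 17.8) + 0.365*385*(T − 17.8) = 0
49.4(T − 248) + 720(T − 17.8) + 140.53(T − 17.8) = 0
909.92 T = 27569
T = 27569 / 909.92 = 30.3 °C

T_f ≈ 30.3 °C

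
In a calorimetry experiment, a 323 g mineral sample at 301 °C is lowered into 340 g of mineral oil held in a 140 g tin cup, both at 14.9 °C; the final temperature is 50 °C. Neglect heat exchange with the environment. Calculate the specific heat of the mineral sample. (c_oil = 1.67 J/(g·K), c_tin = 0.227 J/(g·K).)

Net heat exchanged in the isolated system is zero:
323×c×(50 − 301) + 340×1.67×(50 − 14.9) + 140×0.227×(50 − 14.9) = 0
-81073 c = -21045
c = -21045/-81073 ≈ 0.2596 J/(g·K)

c ≈ 0.26 J/(g·K)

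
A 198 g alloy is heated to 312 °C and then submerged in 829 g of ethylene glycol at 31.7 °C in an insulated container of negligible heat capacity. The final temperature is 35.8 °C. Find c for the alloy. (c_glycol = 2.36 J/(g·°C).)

Heat lost by the alloy = heat gained by the glycol:
198·c·(312 − 35.8) = 829·2.36·(35.8 − 31.7)
54688 c = 8021.4  ⇒  c ≈ 0.1467 J/(g·°C)

c ≈ 0.147 J/(g·°C)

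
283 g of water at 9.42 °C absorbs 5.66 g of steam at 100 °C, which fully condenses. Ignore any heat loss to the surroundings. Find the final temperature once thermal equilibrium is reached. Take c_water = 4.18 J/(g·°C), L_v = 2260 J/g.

Energy balance with sensible and latent terms:
latent heat released on condensation: 5.66×2260 = 12792
  condensed water 100 °C→T: 23.66(T − 100)
  original water: 1182.9(T − 9.42)
1206.6 T = 12792 + 2365.9 + 11143 = 26301
T ≈ 21.80 °C — below 100 °C, confirming all the steam condensed.

T_f ≈ 21.8 °C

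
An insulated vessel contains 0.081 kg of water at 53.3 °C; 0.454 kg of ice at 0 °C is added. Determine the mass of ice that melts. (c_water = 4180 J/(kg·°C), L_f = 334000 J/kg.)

Cooling the water to 0 °C releases 0.081×4180×53.3 = 18046 J.
Melting all 0.454 kg of ice would need 0.454×334000 = 151636 J.
That's not enough to melt it all — equilibrium is at 0 °C with ice remaining.
m_melted×334000 = 18046  ⇒  m_melted ≈ 0.05403 kg.

m_melted ≈ 0.054 kg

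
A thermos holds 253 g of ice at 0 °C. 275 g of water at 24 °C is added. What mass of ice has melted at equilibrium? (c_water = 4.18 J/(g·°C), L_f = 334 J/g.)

m_melted ≈ 82.6 g

Water can give up m c ΔT = 275·4.18·24 = 27588 J before reaching 0 °C.
Melting all 253 g of ice would need 253·334 = 84502 J.
27588 J < 84502 J, so only part of the ice melts and the system sits at 0 °C.
m_melt = 27588 / L_f = 82.6 g.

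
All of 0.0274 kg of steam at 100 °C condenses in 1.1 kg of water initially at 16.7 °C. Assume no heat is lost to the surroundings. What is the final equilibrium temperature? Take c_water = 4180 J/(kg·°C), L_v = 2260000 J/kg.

T_f ≈ 31.9 °C

Net heat exchanged in the isolated system is zero:
steam→water at 100 °C releases m L_v = 0.0274·2260000 = 61924; condensed water 100 °C→T: 114.53(T − 100); original water: 4598(T − 16.7)
4712.5 T = 61924 + 11453 + 76787 = 150164
T ≈ 31.86 °C (< 100 °C, so full condensation is consistent).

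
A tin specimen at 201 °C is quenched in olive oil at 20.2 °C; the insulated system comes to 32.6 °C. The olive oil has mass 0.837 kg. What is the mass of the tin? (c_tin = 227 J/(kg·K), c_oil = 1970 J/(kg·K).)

|Q_tin| = |Q_oil|:
m×227×(201 − 32.6) = 0.837×1970×(32.6 − 20.2)
38227 m = 20446  ⇒  m ≈ 0.5349 kg

m ≈ 0.535 kg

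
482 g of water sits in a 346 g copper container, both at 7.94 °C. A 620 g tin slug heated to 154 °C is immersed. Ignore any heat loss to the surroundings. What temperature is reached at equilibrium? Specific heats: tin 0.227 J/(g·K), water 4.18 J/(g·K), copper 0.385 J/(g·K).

T_f ≈ 16.9 °C

Conservation of energy gives ΣQ = 0:
620*0.227*(T − 154) + 482*4.18*(T − 7.94) + 346*0.385*(T − 7.94) = 0
2288.7 T = 38729
T ≈ 16.92 °C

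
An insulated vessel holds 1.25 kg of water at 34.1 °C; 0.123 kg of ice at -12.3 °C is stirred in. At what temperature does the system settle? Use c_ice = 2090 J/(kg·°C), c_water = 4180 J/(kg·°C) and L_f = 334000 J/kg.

T_f ≈ 23.3 °C

Setting the total heat transfer to zero:
ice -12.3→0 °C: 0.123·2090·12.3 = 3162
  latent heat to melt: 0.123·334000 = 41082
  warm the meltwater: 514.14 T
  water: 5225(T − 34.1)
5739.1 T = 178172 − 44244 = 133929
T ≈ 23.34 °C — above 0 °C, consistent with complete melting.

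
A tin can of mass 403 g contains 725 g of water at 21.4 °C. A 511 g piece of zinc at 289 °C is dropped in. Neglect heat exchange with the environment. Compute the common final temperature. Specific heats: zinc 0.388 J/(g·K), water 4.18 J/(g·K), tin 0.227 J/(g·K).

T_f ≈ 37.4 °C

Energy conservation, ΣQ = 0:
511·0.388·(T − 289) + 725·4.18·(T − 21.4) + 403·0.227·(T − 21.4) = 0
198.27(T − 289) + 3030.5(T − 21.4) + 91.48(T − 21.4) = 0
(198.27 + 3030.5 + 91.48) T = 198.27·289 + 3030.5·21.4 + 91.48·21.4
T ≈ 37.38 °C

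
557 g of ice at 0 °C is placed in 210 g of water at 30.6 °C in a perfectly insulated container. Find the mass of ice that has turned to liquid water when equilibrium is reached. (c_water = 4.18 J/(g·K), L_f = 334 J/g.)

m_melted ≈ 80.4 g

Heat available from the water dropping to 0 °C: 210·4.18·30.6 = 26861 J.
Melting all 557 g of ice would need 557·334 = 186038 J.
That's not enough to melt it all — equilibrium is at 0 °C with ice remaining.
Mass melted = 26861/334 ≈ 80.42 g.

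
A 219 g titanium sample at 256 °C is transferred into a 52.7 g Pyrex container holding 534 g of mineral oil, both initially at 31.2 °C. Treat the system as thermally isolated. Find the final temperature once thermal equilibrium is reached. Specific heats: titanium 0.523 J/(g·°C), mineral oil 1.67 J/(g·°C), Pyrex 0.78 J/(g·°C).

T_f ≈ 55.8 °C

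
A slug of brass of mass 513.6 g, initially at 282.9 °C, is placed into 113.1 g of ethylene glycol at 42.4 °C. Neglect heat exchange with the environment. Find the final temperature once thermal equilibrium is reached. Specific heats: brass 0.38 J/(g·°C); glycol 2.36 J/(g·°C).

Let T be the final temperature. ΣQ_i = 0:
513.6*0.38*(T − 282.9) + 113.1*2.36*(T − 42.4) = 0
195.17(T − 282.9) + 266.92(T − 42.4) = 0
462.08 T = 66530
T = 66530 / 462.08 = 144 °C

T_f ≈ 144.0 °C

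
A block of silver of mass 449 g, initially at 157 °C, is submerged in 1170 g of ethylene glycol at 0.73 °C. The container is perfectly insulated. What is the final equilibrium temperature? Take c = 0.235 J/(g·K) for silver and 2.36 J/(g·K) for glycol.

T_f ≈ 6.5 °C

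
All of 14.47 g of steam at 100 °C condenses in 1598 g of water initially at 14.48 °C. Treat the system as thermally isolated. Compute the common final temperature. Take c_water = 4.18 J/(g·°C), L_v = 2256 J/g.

T_f ≈ 20.1 °C

Let T be the final temperature. ΣQ_i = 0:
steam→water at 100 °C releases m L_v = 14.47×2256 = 32644; condensed water 100 °C→T: 60.48(T − 100); water warms: 1598×4.18×(T − 14.48) = 6679.6(T − 14.48)
6740.1 T = 32644 + 6048.5 + 96721 = 135414
T ≈ 20.09 °C, under the boiling point, so the assumption holds.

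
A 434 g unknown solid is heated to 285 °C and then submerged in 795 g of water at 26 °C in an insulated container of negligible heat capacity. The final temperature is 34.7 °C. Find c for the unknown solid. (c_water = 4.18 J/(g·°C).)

Heat lost by the unknown solid = heat gained by the water:
434×c×(285 − 34.7) = 795×4.18×(34.7 − 26)
108630 c = 28911  ⇒  c ≈ 0.2661 J/(g·°C)

c ≈ 0.266 J/(g·°C)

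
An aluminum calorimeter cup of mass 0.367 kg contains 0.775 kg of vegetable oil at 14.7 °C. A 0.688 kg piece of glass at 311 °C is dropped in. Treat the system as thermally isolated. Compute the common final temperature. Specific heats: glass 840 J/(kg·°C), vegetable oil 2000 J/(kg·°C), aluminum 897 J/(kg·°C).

Heat gained plus heat lost sum to zero:
0.688×840×(T − 311) + 0.775×2000×(T − 14.7) + 0.367×897×(T − 14.7) = 0
577.92(T − 311) + 1550(T − 14.7) + 329.2(T − 14.7) = 0
(577.92 + 1550 + 329.2) T = 577.92×311 + 1550×14.7 + 329.2×14.7
T ≈ 84.39 °C

T_f ≈ 84.4 °C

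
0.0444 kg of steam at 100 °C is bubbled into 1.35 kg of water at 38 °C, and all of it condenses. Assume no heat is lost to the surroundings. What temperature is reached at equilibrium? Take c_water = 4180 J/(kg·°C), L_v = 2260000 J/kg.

T_f ≈ 57.2 °C

Setting the total heat transfer to zero:
latent heat released on condensation: 0.0444·2260000 = 100344
  condensate cools 100→T: 0.0444·4180·(T − 100) = 185.59(T − 100)
  water warms: 1.35·4180·(T − 38) = 5643(T − 38)
5828.6 T = 100344 + 18559 + 214434 = 333337
T ≈ 57.19 °C (< 100 °C, so full condensation is consistent).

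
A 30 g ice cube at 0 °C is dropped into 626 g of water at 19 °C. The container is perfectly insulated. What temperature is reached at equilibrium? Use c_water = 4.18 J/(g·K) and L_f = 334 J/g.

Energy conservation, ΣQ = 0:
latent heat to melt: 30·334 = 10020
  meltwater 0→T: 30·4.18·T = 125.4 T
  water cools: 626·4.18·(T − 19) = 2616.7(T − 19)
2742.1 T = 49717 − 10020 = 39697
T ≈ 14.48 °C — above 0 °C, consistent with complete melting.

T_f ≈ 14.5 °C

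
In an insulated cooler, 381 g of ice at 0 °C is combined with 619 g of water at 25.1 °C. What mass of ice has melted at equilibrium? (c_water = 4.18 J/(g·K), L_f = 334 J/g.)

Heat available from the water dropping to 0 °C: 619·4.18·25.1 = 64944 J.
Fully melting the ice requires m_ice L_f = 381·334 = 127254 J.
64944 J < 127254 J, so only part of the ice melts and the system sits at 0 °C.
m_melt = 64944 / L_f = 194.4 g.

m_melted ≈ 194 g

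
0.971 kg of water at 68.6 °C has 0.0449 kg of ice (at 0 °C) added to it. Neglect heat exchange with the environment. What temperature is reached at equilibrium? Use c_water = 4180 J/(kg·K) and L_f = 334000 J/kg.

Sum of m c ΔT and latent-heat terms is zero:
fusion: m_ice L_f = 0.0449×334000 = 14997; warm the meltwater: 187.68 T; water cools: 0.971×4180×(T − 68.6) = 4058.8(T − 68.6)
4246.5 T = 278432 − 14997 = 263436
T ≈ 62.04 °C — above 0 °C, consistent with complete melting.

T_f ≈ 62.0 °C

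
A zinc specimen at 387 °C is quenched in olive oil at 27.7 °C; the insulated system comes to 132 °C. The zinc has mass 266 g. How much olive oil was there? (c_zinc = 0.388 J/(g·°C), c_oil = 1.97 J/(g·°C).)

m ≈ 128 g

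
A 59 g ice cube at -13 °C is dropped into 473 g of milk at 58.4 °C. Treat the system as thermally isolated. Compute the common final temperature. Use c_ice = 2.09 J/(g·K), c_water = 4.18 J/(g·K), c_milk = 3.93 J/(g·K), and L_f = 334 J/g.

Energy conservation, ΣQ = 0:
ice -13→0 °C: 59·2.09·13 = 1603
  melt ice: 59·334 = 19706
  warm the meltwater: 246.62 T
  milk cools: 473·3.93·(T − 58.4) = 1858.9(T − 58.4)
2105.5 T = 108559 − 21309 = 87250
T ≈ 41.44 °C — above 0 °C, consistent with complete melting.

T_f ≈ 41.4 °C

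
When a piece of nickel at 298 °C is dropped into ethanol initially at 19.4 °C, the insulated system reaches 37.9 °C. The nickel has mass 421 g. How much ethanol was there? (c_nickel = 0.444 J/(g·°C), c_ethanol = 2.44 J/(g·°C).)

m ≈ 1080 g

Heat lost by the nickel = heat gained by the ethanol:
421×0.444×(298 − 37.9) = m×2.44×(37.9 − 19.4)
45.14 m = 48619  ⇒  m ≈ 1077 g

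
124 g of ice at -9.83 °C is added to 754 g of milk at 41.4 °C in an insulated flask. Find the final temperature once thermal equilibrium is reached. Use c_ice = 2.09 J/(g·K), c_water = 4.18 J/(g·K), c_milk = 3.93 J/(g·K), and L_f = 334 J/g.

Heat gained plus heat lost sum to zero:
warm ice to 0 °C: 124·2.09·(0 − (-9.83)) = 2547.5
  fusion: m_ice L_f = 124·334 = 41416
  meltwater 0→T: 124·4.18·T = 518.32 T
  milk: 2963.2(T − 41.4)
3481.5 T = 122677 − 43964 = 78714
T ≈ 22.61 °C — above 0 °C, consistent with complete melting.

T_f ≈ 22.6 °C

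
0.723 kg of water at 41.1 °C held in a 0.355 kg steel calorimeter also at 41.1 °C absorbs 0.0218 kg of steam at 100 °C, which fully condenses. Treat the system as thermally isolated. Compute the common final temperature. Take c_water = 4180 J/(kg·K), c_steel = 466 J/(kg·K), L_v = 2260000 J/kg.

T_f ≈ 57.8 °C

Energy conservation, ΣQ = 0:
steam→water at 100 °C releases m L_v = 0.0218·2260000 = 49268
  condensate cools 100→T: 0.0218·4180·(T − 100) = 91.12(T − 100)
  original water: 3022.1(T − 41.1)
  steel cup: 0.355·466·(T − 41.1) = 165.43(T − 41.1)
3278.7 T = 49268 + 9112.4 + 131009 = 189390
T ≈ 57.76 °C — below 100 °C, confirming all the steam condensed.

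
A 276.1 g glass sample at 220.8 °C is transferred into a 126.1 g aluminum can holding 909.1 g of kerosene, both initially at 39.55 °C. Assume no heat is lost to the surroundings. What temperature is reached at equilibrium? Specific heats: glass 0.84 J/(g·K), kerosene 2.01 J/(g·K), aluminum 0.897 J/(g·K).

Net heat exchanged in the isolated system is zero:
276.1×0.84×(T − 220.8) + 909.1×2.01×(T − 39.55) + 126.1×0.897×(T − 39.55) = 0
231.92(T − 220.8) + 1827.3(T − 39.55) + 113.11(T − 39.55) = 0
2172.3 T = 127952
T = 127952/2172.3 ≈ 58.90 °C

T_f ≈ 58.9 °C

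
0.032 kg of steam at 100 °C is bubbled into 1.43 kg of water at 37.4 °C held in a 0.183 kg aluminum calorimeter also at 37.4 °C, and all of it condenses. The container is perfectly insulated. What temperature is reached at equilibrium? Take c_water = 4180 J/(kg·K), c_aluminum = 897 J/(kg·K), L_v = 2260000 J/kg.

T_f ≈ 50.3 °C

Net heat exchanged in the isolated system is zero:
steam→water at 100 °C releases m L_v = 0.032×2260000 = 72320; condensed water 100 °C→T: 133.76(T − 100); original water: 5977.4(T − 37.4); cup: 164.15(T − 37.4)
6275.3 T = 72320 + 13376 + 229694 = 315390
T ≈ 50.26 °C — below 100 °C, confirming all the steam condensed.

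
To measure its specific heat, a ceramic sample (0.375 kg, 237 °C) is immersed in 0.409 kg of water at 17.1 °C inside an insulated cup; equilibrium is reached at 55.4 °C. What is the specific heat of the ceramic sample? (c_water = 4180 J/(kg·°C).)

Net heat exchanged in the isolated system is zero:
0.375·c·(55.4 − 237) + 0.409·4180·(55.4 − 17.1) = 0
-68.1 c = -65478
c = -65478/-68.1 ≈ 961.5 J/(kg·°C)

c ≈ 962 J/(kg·°C)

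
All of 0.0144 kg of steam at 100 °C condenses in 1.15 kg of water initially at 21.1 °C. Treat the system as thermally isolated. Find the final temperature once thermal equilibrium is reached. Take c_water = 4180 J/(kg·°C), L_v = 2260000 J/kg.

T_f ≈ 28.8 °C

Heat gained plus heat lost sum to zero:
steam→water at 100 °C releases m L_v = 0.0144×2260000 = 32544
  condensate cools 100→T: 0.0144×4180×(T − 100) = 60.19(T − 100)
  water warms: 1.15×4180×(T − 21.1) = 4807(T − 21.1)
4867.2 T = 32544 + 6019.2 + 101428 = 139991
T ≈ 28.76 °C — below 100 °C, confirming all the steam condensed.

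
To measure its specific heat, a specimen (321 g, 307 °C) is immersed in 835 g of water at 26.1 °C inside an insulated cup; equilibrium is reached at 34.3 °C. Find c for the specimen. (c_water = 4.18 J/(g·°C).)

Taking heat into each body as positive, Σ m c ΔT = 0:
321×c×(34.3 − 307) + 835×4.18×(34.3 − 26.1) = 0
-87537 c = -28620
c = -28620/-87537 ≈ 0.327 J/(g·°C)

c ≈ 0.327 J/(g·°C)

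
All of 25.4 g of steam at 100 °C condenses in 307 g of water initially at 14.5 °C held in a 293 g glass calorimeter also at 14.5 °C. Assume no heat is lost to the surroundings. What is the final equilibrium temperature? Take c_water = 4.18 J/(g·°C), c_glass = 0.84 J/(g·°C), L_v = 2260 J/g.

T_f ≈ 55.1 °C

Net heat exchanged in the isolated system is zero:
steam→water at 100 °C releases m L_v = 25.4·2260 = 57404
  condensed water 100 °C→T: 106.17(T − 100)
  water warms: 307·4.18·(T − 14.5) = 1283.3(T − 14.5)
  glass cup: 293·0.84·(T − 14.5) = 246.12(T − 14.5)
1635.6 T = 57404 + 10617 + 22176 = 90197
T ≈ 55.15 °C (< 100 °C, so full condensation is consistent).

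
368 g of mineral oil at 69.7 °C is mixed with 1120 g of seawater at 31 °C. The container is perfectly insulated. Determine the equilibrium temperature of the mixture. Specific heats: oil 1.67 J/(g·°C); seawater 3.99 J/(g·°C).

T_f ≈ 35.7 °C

With ΣQ=0 the equilibrium temperature is the m·c-weighted mean:
T_f = (614.56×69.7 + 4468.8×31) / (614.56 + 4468.8)
    = 181368 / 5083.4 ≈ 35.68 °C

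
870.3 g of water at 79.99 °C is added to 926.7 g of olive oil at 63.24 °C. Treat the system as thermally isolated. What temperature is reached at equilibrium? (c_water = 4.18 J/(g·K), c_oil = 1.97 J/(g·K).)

Energy conservation, ΣQ = 0:
870.3·4.18·(T − 79.99) + 926.7·1.97·(T − 63.24) = 0
3637.9(T − 79.99) + 1825.6(T − 63.24) = 0
(3637.9 + 1825.6) T = 3637.9·79.99 + 1825.6·63.24
T = 406443/5463.5 ≈ 74.39 °C

T_f ≈ 74.4 °C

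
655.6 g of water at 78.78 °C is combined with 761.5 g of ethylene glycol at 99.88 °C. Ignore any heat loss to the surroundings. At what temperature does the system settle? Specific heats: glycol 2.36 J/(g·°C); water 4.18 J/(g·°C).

|Q_glycol| = |Q_water|:
761.5×2.36×(99.88 − T) = 655.6×4.18×(T − 78.78)
1797.1(99.88 − T) = 2740.4(T − 78.78)
4537.5 T = 395388  ⇒  T ≈ 87.14 °C

T_f ≈ 87.1 °C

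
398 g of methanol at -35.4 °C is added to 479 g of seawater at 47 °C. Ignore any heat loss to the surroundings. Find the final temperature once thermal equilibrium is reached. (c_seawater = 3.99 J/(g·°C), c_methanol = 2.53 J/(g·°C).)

T_f ≈ 18.6 °C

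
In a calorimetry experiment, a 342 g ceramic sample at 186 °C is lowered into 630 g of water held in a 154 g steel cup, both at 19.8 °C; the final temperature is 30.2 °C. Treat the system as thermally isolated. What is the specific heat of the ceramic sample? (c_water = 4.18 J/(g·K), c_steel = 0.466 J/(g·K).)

c ≈ 0.528 J/(g·K)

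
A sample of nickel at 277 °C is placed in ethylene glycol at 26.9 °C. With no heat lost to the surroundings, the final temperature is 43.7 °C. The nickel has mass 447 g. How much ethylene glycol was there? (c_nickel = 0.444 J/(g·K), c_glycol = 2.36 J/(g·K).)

Heat lost by the nickel = heat gained by the glycol:
447·0.444·(277 − 43.7) = m·2.36·(43.7 − 26.9)
39.65 m = 46303  ⇒  m ≈ 1168 g

m ≈ 1170 g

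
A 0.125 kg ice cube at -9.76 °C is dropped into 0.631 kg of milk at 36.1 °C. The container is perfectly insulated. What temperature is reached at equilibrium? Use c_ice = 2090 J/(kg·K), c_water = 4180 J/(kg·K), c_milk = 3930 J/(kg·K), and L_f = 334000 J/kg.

Net heat exchanged in the isolated system is zero:
warm ice to 0 °C: 0.125×2090×(0 − (-9.76)) = 2549.8; melt ice: 0.125×334000 = 41750; warm the meltwater: 522.5 T; milk cools: 0.631×3930×(T − 36.1) = 2479.8(T − 36.1)
3002.3 T = 89522 − 44300 = 45222
T ≈ 15.06 °C (positive, so assuming full melt was valid).

T_f ≈ 15.1 °C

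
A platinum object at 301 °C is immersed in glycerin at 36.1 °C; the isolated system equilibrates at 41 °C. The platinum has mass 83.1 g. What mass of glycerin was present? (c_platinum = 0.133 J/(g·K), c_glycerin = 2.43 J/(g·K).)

m ≈ 241 g

Setting the total heat transfer to zero:
83.1·0.133·(41 − 301) + m·2.43·(41 − 36.1) = 0
11.91 m = 2873.6
m = 2873.6/11.91 ≈ 241.3 g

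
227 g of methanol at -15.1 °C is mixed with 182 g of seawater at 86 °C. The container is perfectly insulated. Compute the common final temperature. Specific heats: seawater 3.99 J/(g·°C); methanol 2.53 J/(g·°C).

T_f ≈ 41.4 °C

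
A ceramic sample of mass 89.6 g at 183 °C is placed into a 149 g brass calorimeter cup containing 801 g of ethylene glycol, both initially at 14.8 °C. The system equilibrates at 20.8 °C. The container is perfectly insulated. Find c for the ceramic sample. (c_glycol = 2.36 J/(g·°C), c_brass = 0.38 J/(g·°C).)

c ≈ 0.804 J/(g·°C)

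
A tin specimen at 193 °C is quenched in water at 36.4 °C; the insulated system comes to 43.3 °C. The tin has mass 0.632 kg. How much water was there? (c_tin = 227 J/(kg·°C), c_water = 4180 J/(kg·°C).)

m ≈ 0.745 kg

Net heat exchanged in the isolated system is zero:
0.632·227·(43.3 − 193) + m·4180·(43.3 − 36.4) = 0
28842 m = 21477
m = 21477/28842 ≈ 0.7446 kg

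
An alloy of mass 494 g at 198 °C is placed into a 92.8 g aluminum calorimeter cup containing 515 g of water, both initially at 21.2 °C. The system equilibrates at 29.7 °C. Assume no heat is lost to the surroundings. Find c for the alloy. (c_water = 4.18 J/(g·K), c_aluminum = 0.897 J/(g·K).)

Conservation of energy gives ΣQ = 0:
494·c·(29.7 − 198) + 515·4.18·(29.7 − 21.2) + 92.8·0.897·(29.7 − 21.2) = 0
-83140 c = -19006
c = -19006/-83140 ≈ 0.2286 J/(g·K)

c ≈ 0.229 J/(g·K)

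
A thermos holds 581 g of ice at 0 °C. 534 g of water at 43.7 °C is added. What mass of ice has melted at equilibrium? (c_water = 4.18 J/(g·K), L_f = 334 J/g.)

Heat available from the water dropping to 0 °C: 534·4.18·43.7 = 97544 J.
Fully melting the ice requires m_ice L_f = 581·334 = 194054 J.
97544 J < 194054 J, so only part of the ice melts and the system sits at 0 °C.
m_melt = 97544 / L_f = 292 g.

m_melted ≈ 292 g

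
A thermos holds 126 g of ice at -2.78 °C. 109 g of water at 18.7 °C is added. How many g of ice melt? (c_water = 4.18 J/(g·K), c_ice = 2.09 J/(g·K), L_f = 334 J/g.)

Water can give up m c ΔT = 109×4.18×18.7 = 8520.1 J before reaching 0 °C.
Warming the ice to 0 °C takes 126×2.09×2.78 = 732.09 J, leaving 7788 J for melting.
To melt every bit of ice: 126×334 = 42084 J.
That's not enough to melt it all — equilibrium is at 0 °C with ice remaining.
Mass melted = 7788/334 ≈ 23.32 g.

m_melted ≈ 23.3 g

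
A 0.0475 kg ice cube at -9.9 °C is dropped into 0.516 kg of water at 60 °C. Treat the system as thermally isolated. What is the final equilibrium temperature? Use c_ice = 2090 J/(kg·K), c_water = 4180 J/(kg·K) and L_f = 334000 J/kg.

Energy conservation, ΣQ = 0:
ice -9.9→0 °C: 0.0475·2090·9.9 = 982.82; melt ice: 0.0475·334000 = 15865; warm the meltwater: 198.55 T; water cools: 0.516·4180·(T − 60) = 2156.9(T − 60)
2355.4 T = 129413 − 16848 = 112565
T ≈ 47.79 °C (positive, so assuming full melt was valid).

T_f ≈ 47.8 °C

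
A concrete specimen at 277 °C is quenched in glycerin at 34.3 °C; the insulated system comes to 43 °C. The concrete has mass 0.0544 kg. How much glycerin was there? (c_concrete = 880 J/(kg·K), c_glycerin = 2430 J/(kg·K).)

m ≈ 0.53 kg

Conservation of energy gives ΣQ = 0:
0.0544·880·(43 − 277) + m·2430·(43 − 34.3) = 0
21141 m = 11202
m = 11202/21141 ≈ 0.5299 kg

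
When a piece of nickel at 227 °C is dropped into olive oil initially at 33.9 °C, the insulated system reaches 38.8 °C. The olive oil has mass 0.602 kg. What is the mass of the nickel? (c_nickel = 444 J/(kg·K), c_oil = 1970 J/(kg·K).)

Conservation of energy gives ΣQ = 0:
m·444·(38.8 − 227) + 0.602·1970·(38.8 − 33.9) = 0
-83561 m = -5811.1
m = -5811.1/-83561 ≈ 0.06954 kg

m ≈ 0.0695 kg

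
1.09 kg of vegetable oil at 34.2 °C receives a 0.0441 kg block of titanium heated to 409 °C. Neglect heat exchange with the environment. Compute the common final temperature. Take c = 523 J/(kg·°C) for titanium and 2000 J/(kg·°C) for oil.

Conservation of energy gives ΣQ = 0:
0.0441×523×(T − 409) + 1.09×2000×(T − 34.2) = 0
23.06(T − 409) + 2180(T − 34.2) = 0
(23.06 + 2180) T = 23.06×409 + 2180×34.2
T = 83989/2203.1 ≈ 38.12 °C

T_f ≈ 38.1 °C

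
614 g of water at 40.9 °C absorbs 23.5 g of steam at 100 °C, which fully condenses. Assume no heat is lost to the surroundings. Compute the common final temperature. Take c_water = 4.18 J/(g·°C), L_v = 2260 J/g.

Energy balance with sensible and latent terms:
condense steam: −23.5·2260 = −53110
  condensate cools 100→T: 23.5·4.18·(T − 100) = 98.23(T − 100)
  water warms: 614·4.18·(T − 40.9) = 2566.5(T − 40.9)
2664.8 T = 53110 + 9823 + 104971 = 167904
T ≈ 63.01 °C (< 100 °C, so full condensation is consistent).

T_f ≈ 63.0 °C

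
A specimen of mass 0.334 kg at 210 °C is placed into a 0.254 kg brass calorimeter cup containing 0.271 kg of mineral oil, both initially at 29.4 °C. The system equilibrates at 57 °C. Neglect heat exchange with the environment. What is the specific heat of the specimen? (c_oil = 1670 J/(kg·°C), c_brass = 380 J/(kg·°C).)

c ≈ 297 J/(kg·°C)

Net heat exchanged in the isolated system is zero:
0.334·c·(57 − 210) + 0.271·1670·(57 − 29.4) + 0.254·380·(57 − 29.4) = 0
-51.1 c = -15155
c = -15155/-51.1 ≈ 296.6 J/(kg·°C)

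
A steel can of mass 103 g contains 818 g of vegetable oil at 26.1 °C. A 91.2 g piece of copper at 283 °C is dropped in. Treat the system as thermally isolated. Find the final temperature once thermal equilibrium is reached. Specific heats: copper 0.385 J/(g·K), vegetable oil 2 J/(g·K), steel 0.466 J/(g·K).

Heat gained plus heat lost sum to zero:
91.2·0.385·(T − 283) + 818·2·(T − 26.1) + 103·0.466·(T − 26.1) = 0
(35.11 + 1636 + 48) T = 35.11·283 + 1636·26.1 + 48·26.1
T ≈ 31.35 °C

T_f ≈ 31.3 °C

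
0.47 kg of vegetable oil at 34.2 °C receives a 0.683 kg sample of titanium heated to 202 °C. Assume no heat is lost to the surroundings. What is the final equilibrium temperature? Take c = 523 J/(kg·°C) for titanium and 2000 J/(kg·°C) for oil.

|Q_titanium| = |Q_oil|:
0.683×523×(202 − T) = 0.47×2000×(T − 34.2)
357.21(202 − T) = 940(T − 34.2)
1297.2 T = 104304  ⇒  T ≈ 80.41 °C

T_f ≈ 80.4 °C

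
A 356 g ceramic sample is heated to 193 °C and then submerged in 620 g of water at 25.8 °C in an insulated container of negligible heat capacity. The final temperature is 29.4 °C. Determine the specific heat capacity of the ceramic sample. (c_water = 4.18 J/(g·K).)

Net heat exchanged in the isolated system is zero:
356·c·(29.4 − 193) + 620·4.18·(29.4 − 25.8) = 0
-58242 c = -9329.8
c = -9329.8/-58242 ≈ 0.1602 J/(g·K)

c ≈ 0.16 J/(g·K)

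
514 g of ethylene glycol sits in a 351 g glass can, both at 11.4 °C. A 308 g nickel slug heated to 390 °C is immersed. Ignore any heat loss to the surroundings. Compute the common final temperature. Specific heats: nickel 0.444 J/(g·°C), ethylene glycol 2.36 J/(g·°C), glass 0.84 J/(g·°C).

T_f ≈ 42.9 °C

Taking heat into each body as positive, Σ m c ΔT = 0:
308·0.444·(T − 390) + 514·2.36·(T − 11.4) + 351·0.84·(T − 11.4) = 0
1644.6 T = 70523
T = 70523/1644.6 ≈ 42.88 °C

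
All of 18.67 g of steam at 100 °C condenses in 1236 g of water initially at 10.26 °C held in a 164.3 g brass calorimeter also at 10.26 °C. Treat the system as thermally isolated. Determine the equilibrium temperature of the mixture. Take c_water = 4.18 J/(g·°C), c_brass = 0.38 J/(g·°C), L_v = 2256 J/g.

T_f ≈ 19.5 °C

Setting the total heat transfer to zero:
condense steam: −18.67·2256 = −42120
  condensate cools 100→T: 18.67·4.18·(T − 100) = 78.04(T − 100)
  water warms: 1236·4.18·(T − 10.26) = 5166.5(T − 10.26)
  brass cup: 164.3·0.38·(T − 10.26) = 62.43(T − 10.26)
5307 T = 42120 + 7804.1 + 53649 = 103572
T ≈ 19.52 °C, under the boiling point, so the assumption holds.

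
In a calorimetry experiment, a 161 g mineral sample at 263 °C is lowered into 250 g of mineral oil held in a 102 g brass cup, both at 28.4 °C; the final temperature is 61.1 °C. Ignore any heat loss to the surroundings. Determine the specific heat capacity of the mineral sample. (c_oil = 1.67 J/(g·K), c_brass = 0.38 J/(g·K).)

c ≈ 0.459 J/(g·K)

Net heat exchanged in the isolated system is zero:
161×c×(61.1 − 263) + 250×1.67×(61.1 − 28.4) + 102×0.38×(61.1 − 28.4) = 0
-32506 c = -14920
c = -14920/-32506 ≈ 0.459 J/(g·K)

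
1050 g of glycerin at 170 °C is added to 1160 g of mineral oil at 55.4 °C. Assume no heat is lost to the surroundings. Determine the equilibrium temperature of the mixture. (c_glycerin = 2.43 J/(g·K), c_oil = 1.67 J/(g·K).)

T_f ≈ 120.5 °C

Net heat exchanged in the isolated system is zero:
1050*2.43*(T − 170) + 1160*1.67*(T − 55.4) = 0
2551.5(T − 170) + 1937.2(T − 55.4) = 0
4488.7 T = 541076
T = 541076/4488.7 ≈ 120.54 °C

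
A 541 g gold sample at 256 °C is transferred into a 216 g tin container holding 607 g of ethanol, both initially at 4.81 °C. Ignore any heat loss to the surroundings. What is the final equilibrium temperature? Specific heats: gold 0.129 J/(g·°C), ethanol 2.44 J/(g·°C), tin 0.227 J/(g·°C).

T_f ≈ 15.8 °C

T_f = Σ m_i c_i T_i / Σ m_i c_i:
T_f = (69.79*256 + 1481.1*4.81 + 49.03*4.81) / (69.79 + 1481.1 + 49.03)
    = 25226 / 1599.9 ≈ 15.77 °C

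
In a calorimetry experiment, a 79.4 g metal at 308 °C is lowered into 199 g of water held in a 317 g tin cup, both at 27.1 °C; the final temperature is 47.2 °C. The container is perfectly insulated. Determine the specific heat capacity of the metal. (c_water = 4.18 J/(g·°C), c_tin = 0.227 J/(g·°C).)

Let T be the final temperature. ΣQ_i = 0:
79.4·c·(47.2 − 308) + 199·4.18·(47.2 − 27.1) + 317·0.227·(47.2 − 27.1) = 0
-20708 c = -18166
c = -18166/-20708 ≈ 0.8773 J/(g·°C)

c ≈ 0.877 J/(g·°C)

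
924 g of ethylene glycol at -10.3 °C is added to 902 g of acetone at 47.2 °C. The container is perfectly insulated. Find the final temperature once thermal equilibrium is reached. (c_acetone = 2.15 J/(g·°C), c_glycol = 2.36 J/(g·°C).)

T_f ≈ 16.8 °C

Heat lost by the acetone equals heat gained by the glycol:
902×2.15×(47.2 − T) = 924×2.36×(T − (-10.3))
1939.3(47.2 − T) = 2180.6(T − (-10.3))
4119.9 T = 69074  ⇒  T ≈ 16.77 °C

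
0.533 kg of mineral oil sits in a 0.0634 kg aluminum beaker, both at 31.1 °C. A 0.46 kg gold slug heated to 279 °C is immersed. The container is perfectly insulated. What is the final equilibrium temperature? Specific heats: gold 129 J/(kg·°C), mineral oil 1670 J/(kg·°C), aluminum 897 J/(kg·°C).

Let T be the final temperature. ΣQ_i = 0:
0.46*129*(T − 279) + 0.533*1670*(T − 31.1) + 0.0634*897*(T − 31.1) = 0
59.34(T − 279) + 890.11(T − 31.1) + 56.87(T − 31.1) = 0
1006.3 T = 46007
T = 46007/1006.3 ≈ 45.72 °C

T_f ≈ 45.7 °C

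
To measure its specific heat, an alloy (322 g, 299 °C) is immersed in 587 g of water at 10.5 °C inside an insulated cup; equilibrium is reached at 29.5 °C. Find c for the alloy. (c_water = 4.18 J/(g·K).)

c ≈ 0.537 J/(g·K)

m_s c (T_s − T_f) = m_water c_water (T_f − T_0):
322×c×(299 − 29.5) = 587×4.18×(29.5 − 10.5)
86779 c = 46620  ⇒  c ≈ 0.5372 J/(g·K)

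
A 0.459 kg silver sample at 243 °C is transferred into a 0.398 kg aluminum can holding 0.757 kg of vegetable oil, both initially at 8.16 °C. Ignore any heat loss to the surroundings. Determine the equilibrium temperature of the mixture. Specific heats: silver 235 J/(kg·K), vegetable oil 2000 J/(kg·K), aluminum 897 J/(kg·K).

Net heat exchanged in the isolated system is zero:
0.459×235×(T − 243) + 0.757×2000×(T − 8.16) + 0.398×897×(T − 8.16) = 0
107.87(T − 243) + 1514(T − 8.16) + 357.01(T − 8.16) = 0
1978.9 T = 41479
T = 41479 / 1978.9 = 21 °C

T_f ≈ 21.0 °C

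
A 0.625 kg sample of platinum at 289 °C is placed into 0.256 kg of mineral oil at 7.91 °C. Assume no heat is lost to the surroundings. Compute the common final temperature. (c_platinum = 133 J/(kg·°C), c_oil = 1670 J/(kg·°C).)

T_f ≈ 53.7 °C

With ΣQ=0 the equilibrium temperature is the m·c-weighted mean:
T_f = (83.12*289 + 427.52*7.91) / (83.12 + 427.52)
    = 27405 / 510.64 ≈ 53.67 °C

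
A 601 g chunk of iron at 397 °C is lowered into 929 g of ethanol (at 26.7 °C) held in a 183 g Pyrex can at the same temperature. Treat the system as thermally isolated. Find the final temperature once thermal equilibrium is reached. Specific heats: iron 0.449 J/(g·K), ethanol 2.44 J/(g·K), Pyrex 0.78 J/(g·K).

T_f ≈ 64.0 °C

T_f is the heat-capacity-weighted average of the initial temperatures:
T_f = (269.85×397 + 2266.8×26.7 + 142.74×26.7) / (269.85 + 2266.8 + 142.74)
    = 171464 / 2679.3 ≈ 63.99 °C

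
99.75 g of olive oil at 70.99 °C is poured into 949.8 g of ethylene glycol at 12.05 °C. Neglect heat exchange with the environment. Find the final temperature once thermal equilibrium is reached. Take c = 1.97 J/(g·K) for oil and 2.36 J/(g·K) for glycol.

Conservation of energy gives ΣQ = 0:
99.75*1.97*(T − 70.99) + 949.8*2.36*(T − 12.05) = 0
2438 T = 40960
T ≈ 16.80 °C

T_f ≈ 16.8 °C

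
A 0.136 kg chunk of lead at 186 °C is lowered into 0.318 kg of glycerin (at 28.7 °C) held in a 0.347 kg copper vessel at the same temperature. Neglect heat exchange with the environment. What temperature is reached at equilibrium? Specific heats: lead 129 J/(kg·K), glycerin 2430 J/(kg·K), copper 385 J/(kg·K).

T_f ≈ 31.7 °C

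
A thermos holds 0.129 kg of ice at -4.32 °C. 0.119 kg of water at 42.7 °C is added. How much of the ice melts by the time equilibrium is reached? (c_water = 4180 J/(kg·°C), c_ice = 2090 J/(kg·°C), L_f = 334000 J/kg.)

m_melted ≈ 0.0601 kg

Water can give up m c ΔT = 0.119×4180×42.7 = 21240 J before reaching 0 °C.
Warming the ice to 0 °C takes 0.129×2090×4.32 = 1164.7 J, leaving 20075 J for melting.
Fully melting the ice requires m_ice L_f = 0.129×334000 = 43086 J.
Since 20075 < 43086 J, not all the ice melts; equilibrium is at 0 °C.
Mass melted = 20075/334000 ≈ 0.06011 kg.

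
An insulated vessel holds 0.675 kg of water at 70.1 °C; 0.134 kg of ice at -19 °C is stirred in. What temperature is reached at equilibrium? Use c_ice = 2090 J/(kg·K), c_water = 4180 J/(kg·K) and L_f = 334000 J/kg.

Net heat exchanged in the isolated system is zero:
ice -19→0 °C: 0.134×2090×19 = 5321.1; fusion: m_ice L_f = 0.134×334000 = 44756; warm the meltwater: 560.12 T; water: 2821.5(T − 70.1)
3381.6 T = 197787 − 50077 = 147710
T ≈ 43.68 °C (positive, so assuming full melt was valid).

T_f ≈ 43.7 °C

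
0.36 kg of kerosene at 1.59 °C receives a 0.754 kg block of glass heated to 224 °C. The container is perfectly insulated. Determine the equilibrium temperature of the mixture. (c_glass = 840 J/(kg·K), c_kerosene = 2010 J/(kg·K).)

T_f ≈ 105.4 °C

Net heat exchanged in the isolated system is zero:
0.754×840×(T − 224) + 0.36×2010×(T − 1.59) = 0
633.36(T − 224) + 723.6(T − 1.59) = 0
(633.36 + 723.6) T = 633.36×224 + 723.6×1.59
T = 143023 / 1357 = 105 °C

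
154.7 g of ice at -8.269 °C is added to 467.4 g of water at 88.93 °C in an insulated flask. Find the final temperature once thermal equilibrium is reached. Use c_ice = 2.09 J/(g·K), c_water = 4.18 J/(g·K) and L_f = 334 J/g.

T_f ≈ 45.9 °C

Setting the total heat transfer to zero:
ice -8.269→0 °C: 154.7×2.09×8.269 = 2673.6; latent heat to melt: 154.7×334 = 51670; meltwater 0→T: 154.7×4.18×T = 646.65 T; water cools: 467.4×4.18×(T − 88.93) = 1953.7(T − 88.93)
2600.4 T = 173745 − 54343 = 119402
T ≈ 45.92 °C. Since T > 0 °C, the all-ice-melts assumption holds.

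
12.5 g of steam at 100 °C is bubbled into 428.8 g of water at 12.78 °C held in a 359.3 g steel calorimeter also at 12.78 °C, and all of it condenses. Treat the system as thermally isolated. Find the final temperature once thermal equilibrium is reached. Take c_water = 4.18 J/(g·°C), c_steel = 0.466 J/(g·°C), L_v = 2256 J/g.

Let T be the final temperature. ΣQ_i = 0:
condense steam: −12.5×2256 = −28200
  condensate cools 100→T: 12.5×4.18×(T − 100) = 52.25(T − 100)
  water warms: 428.8×4.18×(T − 12.78) = 1792.4(T − 12.78)
  cup: 167.43(T − 12.78)
2012.1 T = 28200 + 5225 + 25046 = 58471
T ≈ 29.06 °C (< 100 °C, so full condensation is consistent).

T_f ≈ 29.1 °C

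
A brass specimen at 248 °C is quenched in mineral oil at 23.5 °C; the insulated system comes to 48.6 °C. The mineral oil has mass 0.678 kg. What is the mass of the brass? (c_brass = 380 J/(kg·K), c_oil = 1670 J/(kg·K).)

m ≈ 0.375 kg

Heat lost by the brass = heat gained by the oil:
m×380×(248 − 48.6) = 0.678×1670×(48.6 − 23.5)
75772 m = 28420  ⇒  m ≈ 0.3751 kg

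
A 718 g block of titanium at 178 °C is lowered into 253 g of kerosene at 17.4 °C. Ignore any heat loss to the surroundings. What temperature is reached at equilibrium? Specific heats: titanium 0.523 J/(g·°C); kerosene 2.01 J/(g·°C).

T_f ≈ 85.6 °C

Heat lost by the titanium equals heat gained by the kerosene:
718·0.523·(178 − T) = 253·2.01·(T − 17.4)
375.51(178 − T) = 508.53(T − 17.4)
884.04 T = 75690  ⇒  T ≈ 85.62 °C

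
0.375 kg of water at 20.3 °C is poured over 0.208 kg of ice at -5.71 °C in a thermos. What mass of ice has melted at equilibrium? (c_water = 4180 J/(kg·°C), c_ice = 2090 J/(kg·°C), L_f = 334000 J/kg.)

m_melted ≈ 0.0878 kg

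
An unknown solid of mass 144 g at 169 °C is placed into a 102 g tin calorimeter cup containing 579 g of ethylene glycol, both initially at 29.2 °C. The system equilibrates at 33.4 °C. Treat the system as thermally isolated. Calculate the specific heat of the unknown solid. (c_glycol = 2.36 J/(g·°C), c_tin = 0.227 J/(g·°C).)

c ≈ 0.299 J/(g·°C)

Heat gained plus heat lost sum to zero:
144×c×(33.4 − 169) + 579×2.36×(33.4 − 29.2) + 102×0.227×(33.4 − 29.2) = 0
-19526 c = -5836.3
c = -5836.3/-19526 ≈ 0.2989 J/(g·°C)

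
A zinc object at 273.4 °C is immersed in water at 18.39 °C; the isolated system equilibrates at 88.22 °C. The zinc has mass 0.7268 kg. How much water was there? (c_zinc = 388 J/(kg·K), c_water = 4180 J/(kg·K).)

Heat lost by the zinc = heat gained by the water:
0.7268×388×(273.4 − 88.22) = m×4180×(88.22 − 18.39)
291889 m = 52220  ⇒  m ≈ 0.1789 kg

m ≈ 0.179 kg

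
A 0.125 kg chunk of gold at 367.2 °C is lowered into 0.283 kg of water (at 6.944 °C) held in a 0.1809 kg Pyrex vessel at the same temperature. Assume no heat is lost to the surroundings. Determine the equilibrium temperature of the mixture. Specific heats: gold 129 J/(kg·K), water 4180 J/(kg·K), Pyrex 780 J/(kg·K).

With ΣQ=0 the equilibrium temperature is the m·c-weighted mean:
T_f = (16.12·367.2 + 1182.9·6.944 + 141.1·6.944) / (16.12 + 1182.9 + 141.1)
    = 15115 / 1340.2 ≈ 11.28 °C

T_f ≈ 11.3 °C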